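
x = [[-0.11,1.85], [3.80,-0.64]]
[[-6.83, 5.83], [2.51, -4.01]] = x @ [[0.04, -0.53], [-3.69, 3.12]]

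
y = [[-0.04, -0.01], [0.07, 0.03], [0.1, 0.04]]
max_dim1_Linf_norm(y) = 0.1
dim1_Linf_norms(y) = [0.04, 0.07, 0.1]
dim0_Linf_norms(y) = [0.1, 0.04]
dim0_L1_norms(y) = [0.21, 0.08]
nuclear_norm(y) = 0.14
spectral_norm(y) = 0.14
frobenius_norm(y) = 0.14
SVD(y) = [[-0.30,-0.92], [0.55,-0.38], [0.78,-0.08]] @ diag([0.13807935303257637, 0.00583885828781111]) @ [[0.93, 0.37], [0.37, -0.93]]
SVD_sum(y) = [[-0.04, -0.02], [0.07, 0.03], [0.10, 0.04]] + [[-0.0, 0.01], [-0.00, 0.00], [-0.0, 0.00]]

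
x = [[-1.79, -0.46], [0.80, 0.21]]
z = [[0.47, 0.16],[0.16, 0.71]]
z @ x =[[-0.71,  -0.18], [0.28,  0.08]]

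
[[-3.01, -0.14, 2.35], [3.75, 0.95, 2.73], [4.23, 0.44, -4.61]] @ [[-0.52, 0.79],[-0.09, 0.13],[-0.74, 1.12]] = [[-0.16, 0.24],[-4.06, 6.14],[1.17, -1.76]]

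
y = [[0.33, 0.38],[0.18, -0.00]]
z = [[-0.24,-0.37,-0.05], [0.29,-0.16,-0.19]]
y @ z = [[0.03, -0.18, -0.09], [-0.04, -0.07, -0.01]]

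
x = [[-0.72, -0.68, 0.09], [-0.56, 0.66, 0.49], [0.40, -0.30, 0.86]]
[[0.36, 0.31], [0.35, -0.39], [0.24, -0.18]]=x @ [[-0.36, -0.08], [-0.09, -0.42], [0.42, -0.32]]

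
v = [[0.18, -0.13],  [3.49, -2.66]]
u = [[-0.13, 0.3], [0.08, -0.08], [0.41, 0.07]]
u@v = [[1.02, -0.78], [-0.26, 0.20], [0.32, -0.24]]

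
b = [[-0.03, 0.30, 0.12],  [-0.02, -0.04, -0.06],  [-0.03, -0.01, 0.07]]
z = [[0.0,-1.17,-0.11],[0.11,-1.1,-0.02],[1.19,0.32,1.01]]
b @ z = [[0.18, -0.26, 0.12], [-0.08, 0.05, -0.06], [0.08, 0.07, 0.07]]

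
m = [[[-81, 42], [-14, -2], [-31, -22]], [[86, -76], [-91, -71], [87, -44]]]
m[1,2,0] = 87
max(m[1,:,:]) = 87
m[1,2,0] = 87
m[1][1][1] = -71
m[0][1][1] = -2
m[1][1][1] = -71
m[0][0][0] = -81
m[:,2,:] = [[-31, -22], [87, -44]]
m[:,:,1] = [[42, -2, -22], [-76, -71, -44]]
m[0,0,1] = 42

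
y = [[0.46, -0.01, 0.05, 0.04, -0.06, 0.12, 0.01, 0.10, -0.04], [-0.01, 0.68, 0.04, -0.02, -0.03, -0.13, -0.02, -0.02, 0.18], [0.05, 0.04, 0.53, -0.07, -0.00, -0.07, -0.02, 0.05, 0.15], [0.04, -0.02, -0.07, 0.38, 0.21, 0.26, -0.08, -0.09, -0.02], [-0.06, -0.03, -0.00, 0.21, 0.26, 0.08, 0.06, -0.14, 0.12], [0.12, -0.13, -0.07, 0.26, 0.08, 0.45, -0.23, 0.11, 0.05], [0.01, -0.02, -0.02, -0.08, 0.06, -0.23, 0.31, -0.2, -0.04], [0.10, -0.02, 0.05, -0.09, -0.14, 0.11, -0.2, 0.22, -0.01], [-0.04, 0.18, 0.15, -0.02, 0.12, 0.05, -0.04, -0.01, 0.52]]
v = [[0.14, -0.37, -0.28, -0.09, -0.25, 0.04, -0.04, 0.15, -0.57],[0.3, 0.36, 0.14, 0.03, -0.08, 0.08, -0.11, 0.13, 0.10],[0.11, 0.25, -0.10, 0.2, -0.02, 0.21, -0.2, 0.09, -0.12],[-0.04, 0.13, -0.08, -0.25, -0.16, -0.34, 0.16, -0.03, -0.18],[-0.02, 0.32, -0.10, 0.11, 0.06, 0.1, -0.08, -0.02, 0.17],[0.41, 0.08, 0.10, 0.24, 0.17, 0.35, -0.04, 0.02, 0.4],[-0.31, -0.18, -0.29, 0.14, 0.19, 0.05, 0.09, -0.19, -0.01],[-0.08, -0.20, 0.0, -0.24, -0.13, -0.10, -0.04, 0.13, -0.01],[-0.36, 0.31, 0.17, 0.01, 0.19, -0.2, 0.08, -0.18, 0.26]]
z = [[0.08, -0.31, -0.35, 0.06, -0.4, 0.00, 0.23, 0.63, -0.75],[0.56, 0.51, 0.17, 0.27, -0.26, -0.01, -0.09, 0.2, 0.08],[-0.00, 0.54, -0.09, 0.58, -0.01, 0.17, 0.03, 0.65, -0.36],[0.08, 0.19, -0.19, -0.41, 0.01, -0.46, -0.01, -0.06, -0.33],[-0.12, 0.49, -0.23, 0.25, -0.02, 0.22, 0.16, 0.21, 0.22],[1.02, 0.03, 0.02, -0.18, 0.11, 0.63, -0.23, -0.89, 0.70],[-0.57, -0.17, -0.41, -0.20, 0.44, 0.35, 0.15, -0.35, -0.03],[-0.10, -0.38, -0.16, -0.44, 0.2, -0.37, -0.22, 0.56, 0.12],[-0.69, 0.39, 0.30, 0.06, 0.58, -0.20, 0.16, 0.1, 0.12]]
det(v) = 0.00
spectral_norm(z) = 2.02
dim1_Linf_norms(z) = [0.75, 0.56, 0.65, 0.46, 0.49, 1.02, 0.57, 0.56, 0.69]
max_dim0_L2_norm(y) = 0.72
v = z @ y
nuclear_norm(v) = 3.83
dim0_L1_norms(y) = [0.89, 1.13, 0.98, 1.17, 0.96, 1.5, 0.97, 0.94, 1.13]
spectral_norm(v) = 1.16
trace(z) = 1.53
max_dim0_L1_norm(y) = 1.5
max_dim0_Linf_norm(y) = 0.68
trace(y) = 3.81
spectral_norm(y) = 0.94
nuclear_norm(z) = 7.86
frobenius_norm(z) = 3.23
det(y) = -0.00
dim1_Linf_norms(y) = [0.46, 0.68, 0.53, 0.38, 0.26, 0.45, 0.31, 0.22, 0.52]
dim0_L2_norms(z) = [1.48, 1.12, 0.73, 0.96, 0.9, 0.99, 0.49, 1.46, 1.17]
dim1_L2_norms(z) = [1.18, 0.89, 1.1, 0.76, 0.73, 1.68, 1.01, 0.96, 1.07]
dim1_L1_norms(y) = [0.89, 1.13, 0.98, 1.17, 0.96, 1.5, 0.97, 0.94, 1.13]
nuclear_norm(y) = 3.82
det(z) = -0.00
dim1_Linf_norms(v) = [0.57, 0.36, 0.25, 0.34, 0.32, 0.41, 0.31, 0.24, 0.36]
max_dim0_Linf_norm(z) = 1.02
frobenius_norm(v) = 1.76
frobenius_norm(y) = 1.61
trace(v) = 1.04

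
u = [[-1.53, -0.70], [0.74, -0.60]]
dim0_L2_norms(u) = [1.7, 0.92]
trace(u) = -2.13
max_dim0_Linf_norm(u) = 1.53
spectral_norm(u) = 1.75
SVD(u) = [[-0.95, 0.31], [0.31, 0.95]] @ diag([1.7509745404579589, 0.8201147228699402]) @ [[0.96,0.27], [0.27,-0.96]]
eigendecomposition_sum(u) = [[-0.76-0.18j, (-0.35-0.68j)], [(0.37+0.72j), (-0.3+0.73j)]] + [[(-0.76+0.18j), (-0.35+0.68j)], [0.37-0.72j, -0.30-0.73j]]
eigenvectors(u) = [[(0.45-0.53j), 0.45+0.53j], [-0.72+0.00j, -0.72-0.00j]]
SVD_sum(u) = [[-1.6, -0.45],[0.53, 0.15]] + [[0.07, -0.25], [0.21, -0.75]]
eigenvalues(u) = [(-1.06+0.55j), (-1.06-0.55j)]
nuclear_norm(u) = 2.57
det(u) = 1.44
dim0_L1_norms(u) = [2.27, 1.3]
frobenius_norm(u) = 1.93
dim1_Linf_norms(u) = [1.53, 0.74]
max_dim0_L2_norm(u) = 1.7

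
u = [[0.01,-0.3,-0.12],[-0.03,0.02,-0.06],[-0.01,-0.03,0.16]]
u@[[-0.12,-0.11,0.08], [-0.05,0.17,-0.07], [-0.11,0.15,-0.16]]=[[0.03, -0.07, 0.04], [0.01, -0.0, 0.01], [-0.01, 0.02, -0.02]]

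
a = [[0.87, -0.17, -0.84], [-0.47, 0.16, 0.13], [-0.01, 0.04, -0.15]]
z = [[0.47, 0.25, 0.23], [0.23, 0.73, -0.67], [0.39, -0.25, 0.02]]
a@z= [[0.04, 0.30, 0.3], [-0.13, -0.03, -0.21], [-0.05, 0.06, -0.03]]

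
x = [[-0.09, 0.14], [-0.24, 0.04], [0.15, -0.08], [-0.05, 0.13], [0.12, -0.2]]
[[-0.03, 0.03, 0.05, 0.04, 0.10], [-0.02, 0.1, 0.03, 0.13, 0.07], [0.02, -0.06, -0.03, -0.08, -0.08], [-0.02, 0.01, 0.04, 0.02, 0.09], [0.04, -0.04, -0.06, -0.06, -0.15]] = x@[[0.05,-0.41,-0.07,-0.57,-0.21], [-0.17,-0.06,0.28,-0.05,0.60]]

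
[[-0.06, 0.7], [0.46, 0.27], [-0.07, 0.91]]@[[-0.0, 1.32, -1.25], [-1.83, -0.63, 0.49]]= [[-1.28, -0.52, 0.42], [-0.49, 0.44, -0.44], [-1.67, -0.67, 0.53]]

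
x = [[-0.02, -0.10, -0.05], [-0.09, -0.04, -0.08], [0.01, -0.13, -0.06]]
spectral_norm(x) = 0.20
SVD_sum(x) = [[-0.03, -0.09, -0.06], [-0.02, -0.08, -0.05], [-0.03, -0.11, -0.07]] + [[0.01, -0.01, 0.00], [-0.07, 0.04, -0.03], [0.04, -0.02, 0.02]] + [[-0.00, -0.00, 0.01], [0.00, 0.0, -0.0], [0.00, 0.0, -0.0]]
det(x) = 0.00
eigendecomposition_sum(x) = [[0.02, -0.02, 0.01], [-0.04, 0.05, -0.01], [0.04, -0.05, 0.01]] + [[-0.01, 0.00, 0.00],  [-0.00, 0.00, 0.00],  [0.01, -0.0, -0.01]] + [[-0.04, -0.08, -0.06], [-0.04, -0.09, -0.07], [-0.04, -0.08, -0.07]]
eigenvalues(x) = [0.08, -0.01, -0.19]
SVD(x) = [[-0.56, 0.13, -0.82], [-0.48, -0.86, 0.19], [-0.67, 0.5, 0.54]] @ diag([0.20066417272105205, 0.0961856614626765, 0.009066880122906908]) @ [[0.24, 0.81, 0.53], [0.82, -0.46, 0.33], [0.51, 0.36, -0.78]]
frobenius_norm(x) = 0.22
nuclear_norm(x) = 0.31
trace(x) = -0.12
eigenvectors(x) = [[-0.35, 0.57, 0.53], [0.68, 0.33, 0.62], [-0.65, -0.76, 0.58]]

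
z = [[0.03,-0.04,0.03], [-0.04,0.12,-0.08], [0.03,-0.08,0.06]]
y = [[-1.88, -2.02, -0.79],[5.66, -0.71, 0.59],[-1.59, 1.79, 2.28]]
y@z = [[0.00, -0.1, 0.06], [0.22, -0.36, 0.26], [-0.05, 0.1, -0.05]]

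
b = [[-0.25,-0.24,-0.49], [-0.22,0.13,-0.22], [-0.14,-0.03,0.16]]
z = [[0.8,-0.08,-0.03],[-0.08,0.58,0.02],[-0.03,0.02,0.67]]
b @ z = [[-0.17,-0.13,-0.33],[-0.18,0.09,-0.14],[-0.11,-0.0,0.11]]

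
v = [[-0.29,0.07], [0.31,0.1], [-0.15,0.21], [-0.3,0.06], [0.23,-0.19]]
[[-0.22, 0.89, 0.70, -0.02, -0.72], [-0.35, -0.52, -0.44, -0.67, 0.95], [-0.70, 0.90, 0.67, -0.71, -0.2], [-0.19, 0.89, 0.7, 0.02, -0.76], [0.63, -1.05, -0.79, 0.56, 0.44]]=v @ [[-0.05, -2.48, -1.98, -0.88, 2.74], [-3.37, 2.51, 1.77, -3.99, 1.01]]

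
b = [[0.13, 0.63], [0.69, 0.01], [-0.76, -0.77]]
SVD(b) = [[-0.40,0.62], [-0.39,-0.78], [0.83,-0.07]] @ diag([1.3059313633386154, 0.5958550782266988]) @ [[-0.73, -0.69],[-0.69, 0.73]]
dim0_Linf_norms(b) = [0.76, 0.77]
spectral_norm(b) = 1.31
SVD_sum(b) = [[0.38,0.36], [0.37,0.35], [-0.79,-0.74]] + [[-0.25, 0.27], [0.32, -0.34], [0.03, -0.03]]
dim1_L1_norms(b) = [0.76, 0.7, 1.53]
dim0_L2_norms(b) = [1.03, 0.99]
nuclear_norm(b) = 1.90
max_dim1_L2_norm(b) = 1.08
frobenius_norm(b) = 1.44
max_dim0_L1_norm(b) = 1.58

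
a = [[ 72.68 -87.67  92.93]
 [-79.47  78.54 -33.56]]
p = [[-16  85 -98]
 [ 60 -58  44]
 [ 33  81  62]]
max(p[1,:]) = 60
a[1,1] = 78.54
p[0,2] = -98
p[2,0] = 33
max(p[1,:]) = 60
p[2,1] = 81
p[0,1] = 85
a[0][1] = -87.67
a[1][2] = -33.56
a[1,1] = 78.54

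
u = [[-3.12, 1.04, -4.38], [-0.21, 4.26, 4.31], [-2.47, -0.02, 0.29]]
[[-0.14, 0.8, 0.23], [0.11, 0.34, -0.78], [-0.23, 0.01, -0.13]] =u @ [[0.09,-0.02,0.04], [0.05,0.20,-0.08], [-0.02,-0.12,-0.1]]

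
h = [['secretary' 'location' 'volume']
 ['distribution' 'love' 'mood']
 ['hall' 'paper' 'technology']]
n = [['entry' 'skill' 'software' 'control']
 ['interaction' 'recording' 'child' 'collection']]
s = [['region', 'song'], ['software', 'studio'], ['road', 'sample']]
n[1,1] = 'recording'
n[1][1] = 'recording'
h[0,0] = 'secretary'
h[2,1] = 'paper'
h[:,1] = ['location', 'love', 'paper']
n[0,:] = ['entry', 'skill', 'software', 'control']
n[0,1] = 'skill'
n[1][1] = 'recording'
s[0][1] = 'song'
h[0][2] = 'volume'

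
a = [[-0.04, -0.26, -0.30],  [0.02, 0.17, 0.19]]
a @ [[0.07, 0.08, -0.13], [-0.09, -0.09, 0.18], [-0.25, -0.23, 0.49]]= [[0.1, 0.09, -0.19],  [-0.06, -0.06, 0.12]]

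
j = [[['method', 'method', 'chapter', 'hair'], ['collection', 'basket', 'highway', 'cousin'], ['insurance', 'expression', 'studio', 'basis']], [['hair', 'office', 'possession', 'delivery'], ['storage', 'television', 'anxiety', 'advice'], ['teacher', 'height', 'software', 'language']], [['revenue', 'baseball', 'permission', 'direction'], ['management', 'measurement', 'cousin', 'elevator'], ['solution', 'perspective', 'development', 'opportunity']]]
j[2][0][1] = 'baseball'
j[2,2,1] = 'perspective'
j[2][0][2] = 'permission'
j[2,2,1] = 'perspective'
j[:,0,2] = ['chapter', 'possession', 'permission']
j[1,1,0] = 'storage'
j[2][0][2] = 'permission'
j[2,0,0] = 'revenue'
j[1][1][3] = 'advice'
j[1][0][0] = 'hair'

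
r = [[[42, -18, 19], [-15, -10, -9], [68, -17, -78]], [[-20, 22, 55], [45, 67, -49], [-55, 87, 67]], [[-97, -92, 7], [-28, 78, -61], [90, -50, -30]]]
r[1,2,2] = 67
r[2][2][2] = -30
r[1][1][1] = 67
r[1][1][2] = -49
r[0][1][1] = -10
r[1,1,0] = 45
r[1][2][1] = 87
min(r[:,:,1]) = -92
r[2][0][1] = -92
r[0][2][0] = 68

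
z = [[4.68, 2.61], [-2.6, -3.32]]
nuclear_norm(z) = 8.00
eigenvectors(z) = [[0.94, -0.35], [-0.35, 0.94]]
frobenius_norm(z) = 6.82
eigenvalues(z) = [3.72, -2.36]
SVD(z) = [[-0.79, 0.61], [0.61, 0.79]] @ diag([6.692293042522521, 1.3077132074750368]) @ [[-0.79, -0.61],  [0.61, -0.79]]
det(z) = -8.75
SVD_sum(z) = [[4.19, 3.24],[-3.23, -2.50]] + [[0.49, -0.63], [0.63, -0.82]]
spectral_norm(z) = 6.69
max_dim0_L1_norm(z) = 7.28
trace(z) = 1.36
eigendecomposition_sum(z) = [[4.31, 1.6], [-1.59, -0.59]] + [[0.37, 1.01], [-1.01, -2.73]]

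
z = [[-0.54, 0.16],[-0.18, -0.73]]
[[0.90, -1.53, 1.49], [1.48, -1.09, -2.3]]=z @ [[-2.12, 3.05, -1.71], [-1.5, 0.74, 3.57]]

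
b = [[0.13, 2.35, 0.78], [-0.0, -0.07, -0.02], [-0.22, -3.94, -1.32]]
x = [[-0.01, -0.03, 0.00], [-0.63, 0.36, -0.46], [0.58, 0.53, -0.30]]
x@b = [[-0.0, -0.02, -0.01], [0.02, 0.31, 0.11], [0.14, 2.51, 0.84]]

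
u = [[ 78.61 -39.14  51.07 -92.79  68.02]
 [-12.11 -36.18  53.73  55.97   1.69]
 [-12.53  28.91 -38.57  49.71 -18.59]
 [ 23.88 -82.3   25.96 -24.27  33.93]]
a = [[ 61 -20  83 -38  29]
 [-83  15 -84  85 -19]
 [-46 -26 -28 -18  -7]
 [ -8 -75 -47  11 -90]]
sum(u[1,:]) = 63.099999999999994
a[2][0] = -46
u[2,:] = [-12.53, 28.91, -38.57, 49.71, -18.59]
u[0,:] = [78.61, -39.14, 51.07, -92.79, 68.02]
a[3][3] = 11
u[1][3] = 55.97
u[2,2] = -38.57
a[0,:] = [61, -20, 83, -38, 29]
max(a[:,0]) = 61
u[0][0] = 78.61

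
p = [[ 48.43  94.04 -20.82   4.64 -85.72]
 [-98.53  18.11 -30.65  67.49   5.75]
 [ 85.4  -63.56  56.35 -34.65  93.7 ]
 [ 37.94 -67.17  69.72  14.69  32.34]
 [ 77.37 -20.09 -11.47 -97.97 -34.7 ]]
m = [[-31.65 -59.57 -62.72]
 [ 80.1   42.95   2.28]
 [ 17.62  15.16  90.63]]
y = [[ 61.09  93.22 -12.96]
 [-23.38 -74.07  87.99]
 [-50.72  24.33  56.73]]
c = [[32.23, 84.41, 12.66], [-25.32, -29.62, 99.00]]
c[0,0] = 32.23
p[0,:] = [48.43, 94.04, -20.82, 4.64, -85.72]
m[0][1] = -59.57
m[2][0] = 17.62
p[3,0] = 37.94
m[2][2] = 90.63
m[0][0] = -31.65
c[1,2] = 99.0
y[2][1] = 24.33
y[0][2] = -12.96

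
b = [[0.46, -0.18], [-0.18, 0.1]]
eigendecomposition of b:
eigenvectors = [[0.92, 0.38], [-0.38, 0.92]]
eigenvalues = [0.53, 0.03]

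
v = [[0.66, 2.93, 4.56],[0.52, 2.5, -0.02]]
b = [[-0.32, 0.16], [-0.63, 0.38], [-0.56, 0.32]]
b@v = [[-0.13, -0.54, -1.46], [-0.22, -0.90, -2.88], [-0.2, -0.84, -2.56]]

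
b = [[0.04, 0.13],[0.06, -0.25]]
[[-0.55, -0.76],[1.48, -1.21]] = b@ [[3.1, -19.45], [-5.18, 0.16]]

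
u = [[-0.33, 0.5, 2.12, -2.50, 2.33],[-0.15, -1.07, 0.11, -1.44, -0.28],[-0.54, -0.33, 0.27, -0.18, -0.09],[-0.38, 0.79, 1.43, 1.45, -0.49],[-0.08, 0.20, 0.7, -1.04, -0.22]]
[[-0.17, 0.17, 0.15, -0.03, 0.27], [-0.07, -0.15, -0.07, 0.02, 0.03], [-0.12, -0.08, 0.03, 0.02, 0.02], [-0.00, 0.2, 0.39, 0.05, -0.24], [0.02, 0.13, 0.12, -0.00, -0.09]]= u@[[0.2, 0.07, 0.00, -0.01, -0.07], [0.07, 0.21, 0.06, -0.04, -0.06], [0.00, 0.06, 0.18, 0.03, -0.08], [-0.01, -0.04, 0.03, 0.02, -0.01], [-0.07, -0.06, -0.08, -0.01, 0.18]]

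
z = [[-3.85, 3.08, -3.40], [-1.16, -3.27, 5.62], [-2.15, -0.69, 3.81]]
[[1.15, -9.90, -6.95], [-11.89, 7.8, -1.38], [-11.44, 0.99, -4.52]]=z @ [[1.01, 0.58, 1.46], [-1.31, -2.3, -1.04], [-2.67, 0.17, -0.55]]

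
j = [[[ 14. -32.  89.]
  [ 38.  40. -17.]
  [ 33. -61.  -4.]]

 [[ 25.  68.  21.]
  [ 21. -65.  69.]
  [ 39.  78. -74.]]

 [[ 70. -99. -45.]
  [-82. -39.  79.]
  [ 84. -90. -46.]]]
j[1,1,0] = 21.0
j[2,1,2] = 79.0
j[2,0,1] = -99.0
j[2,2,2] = -46.0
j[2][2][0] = 84.0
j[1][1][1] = -65.0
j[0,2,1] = -61.0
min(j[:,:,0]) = -82.0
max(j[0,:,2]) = 89.0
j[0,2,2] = -4.0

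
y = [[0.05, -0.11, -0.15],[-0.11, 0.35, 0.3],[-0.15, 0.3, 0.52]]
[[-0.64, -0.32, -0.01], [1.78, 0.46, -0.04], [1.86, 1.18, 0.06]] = y @[[-2.15,-2.5,-0.65], [3.71,-1.55,-0.52], [0.81,2.44,0.22]]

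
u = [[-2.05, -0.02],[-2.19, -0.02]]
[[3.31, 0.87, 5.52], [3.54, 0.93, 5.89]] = u@[[-1.61, -0.43, -2.67], [-0.6, 0.79, -2.29]]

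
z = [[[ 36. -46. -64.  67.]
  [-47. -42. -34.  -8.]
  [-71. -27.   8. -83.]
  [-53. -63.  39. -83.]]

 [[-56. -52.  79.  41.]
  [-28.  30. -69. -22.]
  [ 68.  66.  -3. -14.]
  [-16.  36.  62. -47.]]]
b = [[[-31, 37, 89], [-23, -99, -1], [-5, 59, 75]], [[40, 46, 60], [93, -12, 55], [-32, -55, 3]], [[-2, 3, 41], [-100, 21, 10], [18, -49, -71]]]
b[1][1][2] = 55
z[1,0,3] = 41.0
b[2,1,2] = 10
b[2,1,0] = -100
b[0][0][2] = 89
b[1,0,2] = 60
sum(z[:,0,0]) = -20.0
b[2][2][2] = -71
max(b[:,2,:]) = 75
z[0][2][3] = -83.0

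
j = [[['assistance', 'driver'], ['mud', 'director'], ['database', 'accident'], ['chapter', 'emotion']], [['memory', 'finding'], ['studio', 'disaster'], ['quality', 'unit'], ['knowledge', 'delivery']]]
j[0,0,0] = 'assistance'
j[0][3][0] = 'chapter'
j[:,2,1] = ['accident', 'unit']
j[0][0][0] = 'assistance'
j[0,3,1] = 'emotion'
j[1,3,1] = 'delivery'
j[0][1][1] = 'director'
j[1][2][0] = 'quality'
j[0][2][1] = 'accident'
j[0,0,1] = 'driver'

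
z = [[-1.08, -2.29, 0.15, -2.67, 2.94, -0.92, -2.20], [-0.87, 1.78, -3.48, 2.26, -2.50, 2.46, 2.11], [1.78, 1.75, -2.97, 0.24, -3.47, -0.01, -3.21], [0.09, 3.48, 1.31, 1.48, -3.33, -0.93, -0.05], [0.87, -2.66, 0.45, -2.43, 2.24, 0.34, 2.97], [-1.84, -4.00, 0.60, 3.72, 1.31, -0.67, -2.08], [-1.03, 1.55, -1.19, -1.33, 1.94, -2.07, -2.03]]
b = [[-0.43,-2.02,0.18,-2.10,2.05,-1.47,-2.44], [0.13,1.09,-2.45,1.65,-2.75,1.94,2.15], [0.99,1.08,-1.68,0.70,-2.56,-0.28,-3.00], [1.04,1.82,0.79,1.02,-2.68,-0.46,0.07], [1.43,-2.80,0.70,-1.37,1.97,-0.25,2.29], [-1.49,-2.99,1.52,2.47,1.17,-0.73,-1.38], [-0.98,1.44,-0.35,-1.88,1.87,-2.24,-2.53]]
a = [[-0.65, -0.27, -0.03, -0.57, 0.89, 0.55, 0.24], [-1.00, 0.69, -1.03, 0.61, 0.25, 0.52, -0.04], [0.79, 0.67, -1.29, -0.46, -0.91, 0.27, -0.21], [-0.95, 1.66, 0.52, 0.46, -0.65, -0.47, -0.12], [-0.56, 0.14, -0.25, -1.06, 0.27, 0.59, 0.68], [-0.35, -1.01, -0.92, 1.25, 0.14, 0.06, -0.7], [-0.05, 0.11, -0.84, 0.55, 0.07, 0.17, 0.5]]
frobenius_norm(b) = 12.16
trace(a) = 0.04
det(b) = -1121.95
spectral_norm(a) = 2.46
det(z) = -6270.58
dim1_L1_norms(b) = [10.69, 12.16, 10.29, 7.88, 10.81, 11.75, 11.29]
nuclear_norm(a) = 10.33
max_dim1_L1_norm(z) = 15.46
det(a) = -0.46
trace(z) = -1.25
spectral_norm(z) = 10.04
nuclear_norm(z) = 32.90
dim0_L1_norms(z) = [7.56, 17.51, 10.15, 14.13, 17.73, 7.4, 14.65]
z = b + a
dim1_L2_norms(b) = [4.59, 5.09, 4.59, 3.67, 4.63, 4.84, 4.65]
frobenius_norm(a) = 4.66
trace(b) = -1.29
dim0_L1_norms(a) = [4.35, 4.55, 4.88, 4.96, 3.18, 2.63, 2.49]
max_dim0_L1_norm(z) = 17.73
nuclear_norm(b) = 26.43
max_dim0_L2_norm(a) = 2.19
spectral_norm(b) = 8.38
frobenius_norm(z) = 14.77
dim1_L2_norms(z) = [5.28, 6.16, 6.12, 5.29, 5.28, 6.33, 4.34]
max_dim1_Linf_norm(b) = 3.0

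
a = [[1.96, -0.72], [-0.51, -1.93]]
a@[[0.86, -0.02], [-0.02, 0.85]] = [[1.7, -0.65], [-0.40, -1.63]]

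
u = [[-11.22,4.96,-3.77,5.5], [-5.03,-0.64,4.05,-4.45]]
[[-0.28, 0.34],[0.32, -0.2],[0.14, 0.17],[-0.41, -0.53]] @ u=[[1.43, -1.61, 2.43, -3.05], [-2.58, 1.72, -2.02, 2.65], [-2.43, 0.59, 0.16, 0.01], [7.27, -1.69, -0.60, 0.10]]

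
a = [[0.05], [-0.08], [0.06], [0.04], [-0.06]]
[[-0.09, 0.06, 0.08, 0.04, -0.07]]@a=[[0.0]]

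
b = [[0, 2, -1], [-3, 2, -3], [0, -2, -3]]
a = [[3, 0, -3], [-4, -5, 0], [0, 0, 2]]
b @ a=[[-8, -10, -2], [-17, -10, 3], [8, 10, -6]]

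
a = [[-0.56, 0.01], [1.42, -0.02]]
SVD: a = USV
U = [[-0.37,0.93],[0.93,0.37]]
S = [1.53, 0.0]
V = [[1.00, -0.01], [0.01, 1.00]]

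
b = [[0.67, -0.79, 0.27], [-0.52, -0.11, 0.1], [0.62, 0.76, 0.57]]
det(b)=-0.464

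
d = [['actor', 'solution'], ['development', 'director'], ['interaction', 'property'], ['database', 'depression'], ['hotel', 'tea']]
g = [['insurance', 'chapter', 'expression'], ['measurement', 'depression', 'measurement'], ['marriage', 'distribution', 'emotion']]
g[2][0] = 'marriage'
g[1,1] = 'depression'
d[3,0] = 'database'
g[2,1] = 'distribution'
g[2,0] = 'marriage'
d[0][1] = 'solution'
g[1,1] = 'depression'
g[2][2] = 'emotion'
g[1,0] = 'measurement'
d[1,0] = 'development'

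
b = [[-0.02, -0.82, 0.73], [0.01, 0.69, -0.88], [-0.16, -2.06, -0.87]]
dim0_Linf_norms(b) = [0.16, 2.06, 0.88]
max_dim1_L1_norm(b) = 3.09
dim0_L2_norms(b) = [0.16, 2.32, 1.44]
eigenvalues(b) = [-1.62, 0.0, 1.41]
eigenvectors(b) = [[-0.24, -1.00, -0.61], [0.35, 0.06, 0.61], [0.91, 0.04, -0.51]]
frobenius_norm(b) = 2.74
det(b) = -0.01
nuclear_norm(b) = 3.75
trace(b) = -0.20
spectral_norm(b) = 2.35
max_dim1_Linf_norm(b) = 2.06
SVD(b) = [[-0.29, 0.61, -0.73], [0.23, -0.70, -0.68], [-0.93, -0.36, 0.07]] @ diag([2.3488268892894615, 1.4019290796726953, 0.0026645297634289495]) @ [[0.07, 0.98, 0.17], [0.03, -0.17, 0.98], [-1.0, 0.06, 0.04]]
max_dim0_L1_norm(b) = 3.57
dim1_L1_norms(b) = [1.57, 1.58, 3.09]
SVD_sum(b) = [[-0.05, -0.67, -0.12], [0.04, 0.52, 0.09], [-0.15, -2.15, -0.37]] + [[0.02, -0.15, 0.85], [-0.03, 0.17, -0.97], [-0.01, 0.09, -0.50]] + [[0.00, -0.0, -0.00],  [0.0, -0.00, -0.0],  [-0.0, 0.00, 0.0]]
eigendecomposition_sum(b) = [[0.03, 0.29, 0.32], [-0.04, -0.43, -0.47], [-0.11, -1.13, -1.22]] + [[0.00, 0.00, -0.00], [-0.00, -0.00, 0.0], [-0.00, -0.0, 0.00]] + [[-0.05, -1.12, 0.41], [0.05, 1.12, -0.41], [-0.05, -0.93, 0.35]]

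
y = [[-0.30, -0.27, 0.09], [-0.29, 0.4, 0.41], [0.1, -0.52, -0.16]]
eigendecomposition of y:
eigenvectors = [[(-0.95+0j), -0.38-0.01j, -0.38+0.01j], [(-0.26+0j), (0.37+0.39j), 0.37-0.39j], [(-0.2+0j), -0.75+0.00j, -0.75-0.00j]]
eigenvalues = [(-0.35+0j), (0.15+0.27j), (0.15-0.27j)]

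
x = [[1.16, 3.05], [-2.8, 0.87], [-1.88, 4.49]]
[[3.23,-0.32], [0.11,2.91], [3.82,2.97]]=x @ [[0.26, -0.96], [0.96, 0.26]]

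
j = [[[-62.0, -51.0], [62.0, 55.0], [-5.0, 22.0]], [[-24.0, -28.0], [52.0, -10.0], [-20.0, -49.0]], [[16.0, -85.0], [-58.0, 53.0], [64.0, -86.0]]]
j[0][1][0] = 62.0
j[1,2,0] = -20.0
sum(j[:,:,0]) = 25.0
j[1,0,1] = -28.0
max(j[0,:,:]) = 62.0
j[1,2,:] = [-20.0, -49.0]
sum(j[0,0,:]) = -113.0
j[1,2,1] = -49.0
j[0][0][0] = -62.0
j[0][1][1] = 55.0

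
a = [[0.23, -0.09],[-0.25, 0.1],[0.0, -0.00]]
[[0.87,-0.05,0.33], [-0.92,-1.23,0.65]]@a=[[0.21, -0.08], [0.1, -0.04]]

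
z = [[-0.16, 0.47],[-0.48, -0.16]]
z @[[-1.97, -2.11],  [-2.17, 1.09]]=[[-0.70, 0.85], [1.29, 0.84]]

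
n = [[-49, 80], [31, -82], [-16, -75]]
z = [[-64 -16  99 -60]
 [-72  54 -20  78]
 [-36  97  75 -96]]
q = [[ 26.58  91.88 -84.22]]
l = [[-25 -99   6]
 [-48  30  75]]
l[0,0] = -25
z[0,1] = -16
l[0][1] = -99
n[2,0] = -16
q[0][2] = -84.22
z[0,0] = -64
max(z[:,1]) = 97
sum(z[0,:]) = -41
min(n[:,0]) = -49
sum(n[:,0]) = -34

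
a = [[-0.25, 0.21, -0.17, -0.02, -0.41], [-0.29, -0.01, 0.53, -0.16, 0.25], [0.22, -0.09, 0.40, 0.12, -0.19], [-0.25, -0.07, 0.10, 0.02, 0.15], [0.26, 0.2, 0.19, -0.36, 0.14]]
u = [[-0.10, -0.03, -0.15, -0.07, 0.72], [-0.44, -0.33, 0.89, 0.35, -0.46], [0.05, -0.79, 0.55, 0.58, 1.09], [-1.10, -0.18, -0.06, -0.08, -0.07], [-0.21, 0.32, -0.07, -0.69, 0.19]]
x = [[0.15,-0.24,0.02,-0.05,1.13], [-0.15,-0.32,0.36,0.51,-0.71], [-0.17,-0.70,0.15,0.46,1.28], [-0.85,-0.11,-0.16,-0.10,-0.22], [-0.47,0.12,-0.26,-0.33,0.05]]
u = a + x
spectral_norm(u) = 1.69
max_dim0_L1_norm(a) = 1.39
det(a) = -0.00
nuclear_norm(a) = 2.32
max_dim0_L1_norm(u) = 2.53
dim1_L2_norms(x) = [1.17, 1.01, 1.55, 0.9, 0.64]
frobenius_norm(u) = 2.52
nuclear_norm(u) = 4.85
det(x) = 0.00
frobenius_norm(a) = 1.19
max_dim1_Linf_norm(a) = 0.53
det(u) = 0.15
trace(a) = 0.30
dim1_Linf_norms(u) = [0.72, 0.89, 1.09, 1.1, 0.69]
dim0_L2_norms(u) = [1.21, 0.93, 1.06, 0.97, 1.4]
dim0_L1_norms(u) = [1.9, 1.65, 1.72, 1.77, 2.53]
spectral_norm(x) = 1.95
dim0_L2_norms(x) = [1.01, 0.82, 0.5, 0.77, 1.86]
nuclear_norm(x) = 4.14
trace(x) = -0.07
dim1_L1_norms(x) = [1.59, 2.05, 2.76, 1.44, 1.23]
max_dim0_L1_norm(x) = 3.39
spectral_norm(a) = 0.81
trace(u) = 0.23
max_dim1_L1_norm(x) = 2.76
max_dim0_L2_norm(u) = 1.4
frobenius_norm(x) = 2.45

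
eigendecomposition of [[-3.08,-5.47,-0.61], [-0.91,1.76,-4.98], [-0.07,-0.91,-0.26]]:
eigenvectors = [[0.62, -0.98, -0.89], [-0.77, -0.20, 0.31], [0.17, -0.06, 0.33]]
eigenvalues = [3.59, -4.24, -0.93]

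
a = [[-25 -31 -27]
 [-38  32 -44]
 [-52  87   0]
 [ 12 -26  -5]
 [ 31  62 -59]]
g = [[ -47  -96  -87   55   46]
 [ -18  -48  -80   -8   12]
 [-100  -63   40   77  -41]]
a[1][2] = -44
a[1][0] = -38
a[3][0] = 12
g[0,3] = 55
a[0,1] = -31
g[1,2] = -80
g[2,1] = -63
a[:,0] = [-25, -38, -52, 12, 31]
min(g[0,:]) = -96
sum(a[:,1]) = 124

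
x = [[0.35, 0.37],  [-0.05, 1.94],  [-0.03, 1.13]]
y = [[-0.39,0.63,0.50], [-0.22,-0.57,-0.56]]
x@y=[[-0.22, 0.01, -0.03], [-0.41, -1.14, -1.11], [-0.24, -0.66, -0.65]]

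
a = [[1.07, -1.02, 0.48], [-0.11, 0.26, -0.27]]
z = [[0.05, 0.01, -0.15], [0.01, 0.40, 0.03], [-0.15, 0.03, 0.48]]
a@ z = [[-0.03, -0.38, 0.04], [0.04, 0.09, -0.11]]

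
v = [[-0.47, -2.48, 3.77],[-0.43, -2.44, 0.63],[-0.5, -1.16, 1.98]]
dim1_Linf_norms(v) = [3.77, 2.44, 1.98]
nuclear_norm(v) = 7.33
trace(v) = -0.93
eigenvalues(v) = [(0.78+0.49j), (0.78-0.49j), (-2.5+0j)]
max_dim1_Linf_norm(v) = 3.77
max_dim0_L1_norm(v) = 6.38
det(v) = -2.12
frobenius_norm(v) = 5.71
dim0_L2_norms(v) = [0.81, 3.67, 4.3]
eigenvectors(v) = [[0.95+0.00j, 0.95-0.00j, -0.50+0.00j], [-0.07+0.04j, (-0.07-0.04j), (-0.82+0j)], [(0.27+0.15j), (0.27-0.15j), -0.27+0.00j]]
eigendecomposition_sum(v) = [[-0.12+1.00j, -0.48+0.23j, (1.68-2.58j)], [(-0.03-0.08j), (0.02-0.04j), -0.01+0.25j], [(-0.19+0.27j), (-0.17-0.01j), 0.88-0.47j]] + [[(-0.12-1j), -0.48-0.23j, 1.68+2.58j], [(-0.03+0.08j), (0.02+0.04j), (-0.01-0.25j)], [(-0.19-0.27j), (-0.17+0.01j), 0.88+0.47j]] + [[(-0.22+0j), (-1.53-0j), 0.40-0.00j], [(-0.37+0j), -2.49-0.00j, (0.66-0j)], [(-0.12+0j), (-0.82-0j), (0.22-0j)]]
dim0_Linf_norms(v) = [0.5, 2.48, 3.77]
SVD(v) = [[0.82, 0.31, 0.47], [0.38, -0.92, -0.05], [0.42, 0.22, -0.88]] @ diag([5.4766852962284, 1.6072977861243531, 0.24106429182979813]) @ [[-0.14,-0.63,0.76], [0.09,0.76,0.64], [0.99,-0.16,0.05]]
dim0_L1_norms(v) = [1.4, 6.08, 6.38]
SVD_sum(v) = [[-0.63, -2.85, 3.44], [-0.29, -1.31, 1.59], [-0.32, -1.46, 1.76]] + [[0.04, 0.38, 0.33], [-0.13, -1.13, -0.96], [0.03, 0.27, 0.23]] + [[0.11,  -0.02,  0.01], [-0.01,  0.00,  -0.00], [-0.21,  0.03,  -0.01]]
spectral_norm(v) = 5.48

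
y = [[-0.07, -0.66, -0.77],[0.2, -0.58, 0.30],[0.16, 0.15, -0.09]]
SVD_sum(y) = [[-0.03, -0.76, -0.65], [-0.01, -0.18, -0.16], [0.00, 0.05, 0.04]] + [[-0.04, 0.10, -0.11], [0.17, -0.41, 0.46], [-0.03, 0.07, -0.09]] + [[0.0, 0.0, -0.00], [0.04, 0.01, -0.01], [0.19, 0.03, -0.04]]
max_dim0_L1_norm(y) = 1.39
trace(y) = -0.74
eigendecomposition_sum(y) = [[(-0.05+0.25j), -0.20-0.13j, -0.49+0.01j], [(0.07+0.04j), (-0.05+0.05j), -0.04+0.14j], [(0.1+0j), (-0.03+0.08j), 0.04+0.18j]] + [[(-0.05-0.25j), -0.20+0.13j, -0.49-0.01j],[(0.07-0.04j), (-0.05-0.05j), -0.04-0.14j],[0.10-0.00j, -0.03-0.08j, 0.04-0.18j]] + [[0.04+0.00j,-0.27-0.00j,(0.21+0j)],[0.07+0.00j,(-0.47-0j),(0.37+0j)],[(-0.03-0j),(0.22+0j),(-0.17-0j)]]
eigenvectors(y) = [[(0.9+0j), 0.90-0.00j, -0.45+0.00j],  [(0.07-0.26j), (0.07+0.26j), (-0.81+0j)],  [(-0.07-0.33j), (-0.07+0.33j), 0.38+0.00j]]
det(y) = -0.14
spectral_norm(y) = 1.03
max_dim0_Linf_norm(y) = 0.77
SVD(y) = [[0.97, -0.24, 0.01], [0.23, 0.96, 0.18], [-0.06, -0.18, 0.98]] @ diag([1.0336799095995464, 0.6688055467730789, 0.2005118078713508]) @ [[-0.03,-0.76,-0.65], [0.27,-0.63,0.72], [0.96,0.15,-0.22]]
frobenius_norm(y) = 1.25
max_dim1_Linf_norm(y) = 0.77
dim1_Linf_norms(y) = [0.77, 0.58, 0.16]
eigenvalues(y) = [(-0.07+0.47j), (-0.07-0.47j), (-0.61+0j)]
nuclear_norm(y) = 1.90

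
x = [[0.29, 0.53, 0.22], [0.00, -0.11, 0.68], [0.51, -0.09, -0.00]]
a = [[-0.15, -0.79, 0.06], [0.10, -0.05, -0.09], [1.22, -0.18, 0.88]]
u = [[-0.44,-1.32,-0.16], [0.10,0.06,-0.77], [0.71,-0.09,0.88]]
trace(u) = 0.50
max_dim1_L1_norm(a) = 2.28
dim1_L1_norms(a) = [1.0, 0.24, 2.28]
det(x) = 0.21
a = x + u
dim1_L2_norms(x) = [0.64, 0.69, 0.52]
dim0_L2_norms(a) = [1.23, 0.81, 0.89]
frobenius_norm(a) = 1.72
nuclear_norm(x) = 1.83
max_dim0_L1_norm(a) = 1.47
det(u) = 0.85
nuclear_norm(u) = 3.16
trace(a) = 0.68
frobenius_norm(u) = 1.96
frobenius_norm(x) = 1.08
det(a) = 0.17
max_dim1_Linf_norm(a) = 1.22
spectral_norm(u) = 1.46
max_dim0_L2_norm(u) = 1.32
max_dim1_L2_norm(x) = 0.69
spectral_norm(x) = 0.75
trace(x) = 0.18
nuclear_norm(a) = 2.46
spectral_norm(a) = 1.52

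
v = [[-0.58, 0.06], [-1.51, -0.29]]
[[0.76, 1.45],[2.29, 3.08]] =v@[[-1.38,-2.34], [-0.70,1.56]]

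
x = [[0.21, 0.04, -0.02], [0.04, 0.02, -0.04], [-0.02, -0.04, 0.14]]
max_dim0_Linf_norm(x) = 0.21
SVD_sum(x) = [[0.19,0.05,-0.07], [0.05,0.01,-0.02], [-0.07,-0.02,0.02]] + [[0.02, -0.01, 0.05], [-0.01, 0.00, -0.02], [0.05, -0.02, 0.12]] + [[0.0,-0.00,-0.0],[-0.0,0.00,0.00],[-0.00,0.0,0.00]]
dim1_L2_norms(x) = [0.21, 0.06, 0.15]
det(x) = 0.00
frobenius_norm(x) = 0.27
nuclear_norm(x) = 0.37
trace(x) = 0.37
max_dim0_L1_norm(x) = 0.27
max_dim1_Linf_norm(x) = 0.21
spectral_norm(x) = 0.23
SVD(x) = [[-0.92, 0.37, -0.16], [-0.24, -0.18, 0.95], [0.32, 0.91, 0.25]] @ diag([0.22736102527122118, 0.14, 0.00263897472877886]) @ [[-0.92, -0.24, 0.32], [0.37, -0.18, 0.91], [-0.16, 0.95, 0.25]]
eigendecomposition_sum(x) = [[0.00, -0.00, -0.0], [-0.00, 0.00, 0.0], [-0.0, 0.00, 0.00]] + [[0.19, 0.05, -0.07], [0.05, 0.01, -0.02], [-0.07, -0.02, 0.02]] + [[0.02, -0.01, 0.05], [-0.01, 0.00, -0.02], [0.05, -0.02, 0.12]]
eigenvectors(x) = [[0.16, -0.92, 0.37],[-0.95, -0.24, -0.18],[-0.25, 0.32, 0.91]]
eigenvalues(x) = [0.0, 0.23, 0.14]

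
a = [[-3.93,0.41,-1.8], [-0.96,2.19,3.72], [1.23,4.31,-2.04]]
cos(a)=[[-1.64, -1.34, 1.92], [0.98, -0.29, 0.45], [-1.80, 0.28, -0.78]]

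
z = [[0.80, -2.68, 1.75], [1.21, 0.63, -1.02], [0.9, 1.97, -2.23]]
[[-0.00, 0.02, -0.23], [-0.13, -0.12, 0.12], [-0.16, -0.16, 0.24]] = z @ [[-0.07, -0.05, 0.04], [0.02, 0.03, 0.09], [0.06, 0.08, -0.01]]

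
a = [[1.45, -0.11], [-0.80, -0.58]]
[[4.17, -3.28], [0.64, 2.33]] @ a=[[8.67, 1.44], [-0.94, -1.42]]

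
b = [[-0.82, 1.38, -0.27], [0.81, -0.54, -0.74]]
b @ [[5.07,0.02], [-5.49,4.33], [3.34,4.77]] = [[-12.64, 4.67], [4.60, -5.85]]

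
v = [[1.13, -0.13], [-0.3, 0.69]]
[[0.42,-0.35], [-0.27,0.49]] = v@ [[0.34, -0.24], [-0.24, 0.61]]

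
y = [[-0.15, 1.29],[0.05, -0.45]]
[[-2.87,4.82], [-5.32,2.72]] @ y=[[0.67, -5.87], [0.93, -8.09]]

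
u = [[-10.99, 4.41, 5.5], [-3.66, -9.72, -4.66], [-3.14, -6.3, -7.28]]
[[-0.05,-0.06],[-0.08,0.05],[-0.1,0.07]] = u @ [[0.01, -0.00], [-0.00, 0.00], [0.01, -0.01]]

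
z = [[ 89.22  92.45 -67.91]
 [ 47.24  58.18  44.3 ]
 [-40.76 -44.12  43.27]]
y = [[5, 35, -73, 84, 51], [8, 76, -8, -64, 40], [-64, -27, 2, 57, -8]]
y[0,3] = 84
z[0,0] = 89.22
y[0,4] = 51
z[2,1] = -44.12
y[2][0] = -64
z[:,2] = [-67.91, 44.3, 43.27]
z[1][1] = 58.18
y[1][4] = 40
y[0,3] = 84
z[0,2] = -67.91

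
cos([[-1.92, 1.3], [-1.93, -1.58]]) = [[-0.69, 1.88], [-2.79, -0.20]]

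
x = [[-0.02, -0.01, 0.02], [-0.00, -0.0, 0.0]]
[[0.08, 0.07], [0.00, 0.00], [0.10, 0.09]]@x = [[-0.0, -0.00, 0.0], [0.0, 0.00, 0.0], [-0.00, -0.0, 0.0]]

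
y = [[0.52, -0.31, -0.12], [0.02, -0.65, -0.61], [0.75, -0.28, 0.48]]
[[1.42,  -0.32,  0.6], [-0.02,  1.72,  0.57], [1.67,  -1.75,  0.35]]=y@ [[3.06, -1.66, 0.91], [0.87, -1.1, -0.12], [-0.80, -1.7, -0.77]]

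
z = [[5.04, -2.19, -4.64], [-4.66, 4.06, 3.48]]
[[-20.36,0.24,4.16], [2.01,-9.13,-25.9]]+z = [[-15.32,-1.95,-0.48], [-2.65,-5.07,-22.42]]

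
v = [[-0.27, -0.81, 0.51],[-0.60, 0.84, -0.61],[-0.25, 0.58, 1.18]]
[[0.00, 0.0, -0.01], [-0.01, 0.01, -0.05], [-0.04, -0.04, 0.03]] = v @ [[0.01, -0.01, 0.06], [-0.02, -0.02, 0.01], [-0.02, -0.03, 0.03]]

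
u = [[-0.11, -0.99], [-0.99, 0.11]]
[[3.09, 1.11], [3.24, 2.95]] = u @[[-3.57, -3.07], [-2.72, -0.78]]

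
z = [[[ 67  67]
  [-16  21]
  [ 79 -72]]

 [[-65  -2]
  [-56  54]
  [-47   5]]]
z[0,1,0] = -16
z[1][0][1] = -2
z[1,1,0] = -56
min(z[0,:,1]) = -72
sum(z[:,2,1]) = -67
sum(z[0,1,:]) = 5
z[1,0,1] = -2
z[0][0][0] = 67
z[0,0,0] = 67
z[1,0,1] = -2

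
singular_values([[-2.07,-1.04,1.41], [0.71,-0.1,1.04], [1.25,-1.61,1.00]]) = [2.74, 2.44, 0.79]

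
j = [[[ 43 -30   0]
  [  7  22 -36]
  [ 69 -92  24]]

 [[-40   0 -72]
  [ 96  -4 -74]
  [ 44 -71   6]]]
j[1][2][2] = 6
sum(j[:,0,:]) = -99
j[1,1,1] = -4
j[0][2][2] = 24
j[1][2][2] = 6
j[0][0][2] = 0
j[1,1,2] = -74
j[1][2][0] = 44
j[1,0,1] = 0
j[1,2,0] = 44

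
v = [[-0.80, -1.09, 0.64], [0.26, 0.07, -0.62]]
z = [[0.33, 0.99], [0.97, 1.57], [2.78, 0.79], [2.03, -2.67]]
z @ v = [[-0.01,-0.29,-0.4], [-0.37,-0.95,-0.35], [-2.02,-2.97,1.29], [-2.32,-2.40,2.95]]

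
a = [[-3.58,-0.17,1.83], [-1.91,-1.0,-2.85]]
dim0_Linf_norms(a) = [3.58, 1.0, 2.85]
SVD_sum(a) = [[-3.72, -0.51, 0.52], [-1.59, -0.22, 0.22]] + [[0.14, 0.34, 1.31], [-0.32, -0.78, -3.07]]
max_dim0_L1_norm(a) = 5.49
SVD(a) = [[-0.92, -0.39],[-0.39, 0.92]] @ diag([4.118352416184005, 3.464675075113303]) @ [[0.98, 0.13, -0.14], [-0.1, -0.25, -0.96]]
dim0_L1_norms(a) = [5.49, 1.17, 4.68]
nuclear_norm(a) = 7.58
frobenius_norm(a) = 5.38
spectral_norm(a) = 4.12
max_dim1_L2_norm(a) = 4.02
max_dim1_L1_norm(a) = 5.76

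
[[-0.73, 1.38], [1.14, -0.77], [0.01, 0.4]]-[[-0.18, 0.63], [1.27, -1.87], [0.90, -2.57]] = [[-0.55, 0.75], [-0.13, 1.10], [-0.89, 2.97]]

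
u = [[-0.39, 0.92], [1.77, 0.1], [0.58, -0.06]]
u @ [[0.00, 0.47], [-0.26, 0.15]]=[[-0.24,-0.05], [-0.03,0.85], [0.02,0.26]]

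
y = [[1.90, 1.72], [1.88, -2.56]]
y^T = [[1.90,1.88], [1.72,-2.56]]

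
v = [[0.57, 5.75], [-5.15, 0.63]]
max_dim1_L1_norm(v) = 6.32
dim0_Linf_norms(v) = [5.15, 5.75]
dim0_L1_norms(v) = [5.72, 6.38]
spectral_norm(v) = 5.78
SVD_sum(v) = [[0.03, 5.75], [0.00, 0.60]] + [[0.54, -0.0], [-5.15, 0.03]]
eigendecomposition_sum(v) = [[0.28+2.72j, 2.88-0.32j], [(-2.58+0.28j), (0.31+2.72j)]] + [[(0.28-2.72j), (2.88+0.32j)], [(-2.58-0.28j), (0.31-2.72j)]]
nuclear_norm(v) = 10.97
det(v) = 29.97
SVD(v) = [[0.99, 0.10], [0.1, -0.99]] @ diag([5.784424318498954, 5.1814317812317014]) @ [[0.0, 1.0], [1.00, -0.0]]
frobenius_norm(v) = 7.77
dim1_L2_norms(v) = [5.78, 5.19]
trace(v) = 1.20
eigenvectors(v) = [[0.73+0.00j, (0.73-0j)], [0.69j, -0.69j]]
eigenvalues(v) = [(0.6+5.44j), (0.6-5.44j)]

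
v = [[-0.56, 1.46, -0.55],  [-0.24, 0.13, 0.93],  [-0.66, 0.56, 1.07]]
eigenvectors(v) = [[-0.22,-0.94,-0.8], [-0.58,0.09,-0.54], [-0.78,-0.34,-0.27]]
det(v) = -0.28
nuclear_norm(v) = 3.43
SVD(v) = [[-0.74, -0.64, 0.18], [-0.27, 0.54, 0.8], [-0.61, 0.54, -0.58]] @ diag([1.780733089468246, 1.5491394088822934, 0.10176814786904431]) @ [[0.5, -0.82, -0.28], [-0.08, -0.37, 0.93], [0.86, 0.44, 0.25]]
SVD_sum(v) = [[-0.66,1.09,0.37], [-0.24,0.40,0.14], [-0.54,0.89,0.30]] + [[0.08, 0.37, -0.93], [-0.07, -0.31, 0.77], [-0.07, -0.31, 0.78]] + [[0.02, 0.01, 0.00], [0.07, 0.04, 0.02], [-0.05, -0.03, -0.01]]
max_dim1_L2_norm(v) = 1.66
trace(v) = 0.64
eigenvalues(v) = [1.3, -0.9, 0.24]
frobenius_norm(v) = 2.36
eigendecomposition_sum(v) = [[-0.14, 0.01, 0.4], [-0.37, 0.03, 1.04], [-0.51, 0.04, 1.41]] + [[-0.54,1.14,-0.69],[0.05,-0.11,0.07],[-0.2,0.41,-0.25]] + [[0.12, 0.31, -0.26], [0.08, 0.21, -0.18], [0.04, 0.1, -0.09]]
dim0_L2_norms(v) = [0.9, 1.57, 1.52]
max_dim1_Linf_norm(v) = 1.46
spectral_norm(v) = 1.78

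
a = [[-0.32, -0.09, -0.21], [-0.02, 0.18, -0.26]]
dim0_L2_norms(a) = [0.32, 0.2, 0.33]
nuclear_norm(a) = 0.70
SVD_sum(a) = [[-0.25, 0.01, -0.27], [-0.14, 0.00, -0.15]] + [[-0.07, -0.1, 0.06], [0.12, 0.18, -0.11]]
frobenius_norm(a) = 0.50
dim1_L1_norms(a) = [0.62, 0.46]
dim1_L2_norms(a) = [0.39, 0.32]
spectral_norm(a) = 0.42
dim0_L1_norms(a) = [0.34, 0.27, 0.47]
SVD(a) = [[-0.87, -0.49], [-0.49, 0.87]] @ diag([0.42409769852516643, 0.2741188466808823]) @ [[0.68, -0.02, 0.73],[0.51, 0.73, -0.45]]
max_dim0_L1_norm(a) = 0.47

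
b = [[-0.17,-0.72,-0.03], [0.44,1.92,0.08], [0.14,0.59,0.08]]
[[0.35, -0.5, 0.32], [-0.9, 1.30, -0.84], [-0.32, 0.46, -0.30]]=b @ [[-1.55,  2.22,  -1.45], [-0.09,  0.13,  -0.08], [-0.61,  0.87,  -0.57]]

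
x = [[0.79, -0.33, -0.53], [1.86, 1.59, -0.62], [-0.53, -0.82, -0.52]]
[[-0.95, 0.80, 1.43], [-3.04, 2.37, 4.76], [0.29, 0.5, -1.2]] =x @ [[-0.69, -0.07, 1.71], [-0.65, 0.76, 0.75], [1.17, -2.08, -0.62]]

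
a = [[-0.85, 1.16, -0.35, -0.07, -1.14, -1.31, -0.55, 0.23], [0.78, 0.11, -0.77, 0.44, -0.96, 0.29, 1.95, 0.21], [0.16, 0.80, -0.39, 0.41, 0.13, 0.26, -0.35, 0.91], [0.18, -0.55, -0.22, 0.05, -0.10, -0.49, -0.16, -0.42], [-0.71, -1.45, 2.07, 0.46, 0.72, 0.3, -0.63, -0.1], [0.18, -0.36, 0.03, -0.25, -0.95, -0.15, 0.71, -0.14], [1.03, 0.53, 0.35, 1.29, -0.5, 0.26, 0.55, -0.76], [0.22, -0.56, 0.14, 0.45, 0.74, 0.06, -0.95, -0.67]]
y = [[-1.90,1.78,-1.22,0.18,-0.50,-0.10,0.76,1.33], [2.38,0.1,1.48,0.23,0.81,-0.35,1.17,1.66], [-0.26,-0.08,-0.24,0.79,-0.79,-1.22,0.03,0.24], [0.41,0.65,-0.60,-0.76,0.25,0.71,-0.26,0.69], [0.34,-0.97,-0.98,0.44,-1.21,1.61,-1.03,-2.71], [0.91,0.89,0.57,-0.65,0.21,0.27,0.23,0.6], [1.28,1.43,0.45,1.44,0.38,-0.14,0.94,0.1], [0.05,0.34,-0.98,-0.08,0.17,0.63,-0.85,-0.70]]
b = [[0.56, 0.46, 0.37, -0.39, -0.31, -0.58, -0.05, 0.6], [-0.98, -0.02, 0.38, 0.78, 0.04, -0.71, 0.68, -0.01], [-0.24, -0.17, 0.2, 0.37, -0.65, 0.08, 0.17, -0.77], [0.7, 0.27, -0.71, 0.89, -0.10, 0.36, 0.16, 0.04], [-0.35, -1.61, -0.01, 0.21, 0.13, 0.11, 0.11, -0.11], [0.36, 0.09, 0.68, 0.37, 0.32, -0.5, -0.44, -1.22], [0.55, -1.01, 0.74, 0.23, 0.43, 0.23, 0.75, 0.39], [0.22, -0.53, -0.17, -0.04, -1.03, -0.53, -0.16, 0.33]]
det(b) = 0.02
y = a @ b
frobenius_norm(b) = 4.23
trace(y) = -3.50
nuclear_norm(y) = 16.69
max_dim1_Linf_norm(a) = 2.07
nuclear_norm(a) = 12.86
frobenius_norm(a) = 5.59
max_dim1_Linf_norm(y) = 2.71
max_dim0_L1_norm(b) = 4.16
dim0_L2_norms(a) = [1.74, 2.26, 2.31, 1.58, 2.11, 1.51, 2.52, 1.47]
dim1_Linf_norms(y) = [1.9, 2.38, 1.22, 0.76, 2.71, 0.91, 1.44, 0.98]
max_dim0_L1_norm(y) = 8.03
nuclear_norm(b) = 10.76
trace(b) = 2.34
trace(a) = -0.63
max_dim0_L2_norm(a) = 2.52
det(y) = 0.08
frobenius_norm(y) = 7.52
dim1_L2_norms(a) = [2.36, 2.5, 1.42, 0.92, 2.85, 1.29, 2.08, 1.58]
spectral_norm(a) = 3.74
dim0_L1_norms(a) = [4.11, 5.52, 4.32, 3.42, 5.24, 3.12, 5.85, 3.44]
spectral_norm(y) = 5.16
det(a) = 1.98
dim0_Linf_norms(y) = [2.38, 1.78, 1.48, 1.44, 1.21, 1.61, 1.17, 2.71]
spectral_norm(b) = 2.25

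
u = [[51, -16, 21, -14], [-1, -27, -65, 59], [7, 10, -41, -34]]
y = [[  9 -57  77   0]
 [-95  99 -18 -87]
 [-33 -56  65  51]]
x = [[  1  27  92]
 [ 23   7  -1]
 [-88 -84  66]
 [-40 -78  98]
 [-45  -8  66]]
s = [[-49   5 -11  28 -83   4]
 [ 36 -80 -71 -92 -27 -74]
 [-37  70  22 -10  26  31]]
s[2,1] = 70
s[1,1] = -80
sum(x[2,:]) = -106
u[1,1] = -27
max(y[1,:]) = 99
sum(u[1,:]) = -34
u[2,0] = 7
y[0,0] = 9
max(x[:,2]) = 98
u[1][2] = -65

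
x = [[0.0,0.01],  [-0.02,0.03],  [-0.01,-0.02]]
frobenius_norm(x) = 0.04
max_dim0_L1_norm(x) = 0.06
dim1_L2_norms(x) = [0.01, 0.04, 0.02]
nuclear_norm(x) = 0.06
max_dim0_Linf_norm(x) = 0.03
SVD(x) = [[-0.24,  0.19], [-0.89,  -0.43], [0.38,  -0.88]] @ diag([0.039396443100102506, 0.018652621023877186]) @ [[0.36, -0.93], [0.93, 0.36]]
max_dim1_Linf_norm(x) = 0.03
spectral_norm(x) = 0.04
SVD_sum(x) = [[-0.00, 0.01], [-0.01, 0.03], [0.01, -0.01]] + [[0.0, 0.0], [-0.01, -0.00], [-0.02, -0.01]]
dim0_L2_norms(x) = [0.02, 0.04]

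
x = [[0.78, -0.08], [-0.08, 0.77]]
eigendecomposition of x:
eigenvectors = [[0.73, 0.68], [-0.68, 0.73]]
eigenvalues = [0.86, 0.69]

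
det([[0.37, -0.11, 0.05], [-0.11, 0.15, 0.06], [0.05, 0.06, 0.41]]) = 0.015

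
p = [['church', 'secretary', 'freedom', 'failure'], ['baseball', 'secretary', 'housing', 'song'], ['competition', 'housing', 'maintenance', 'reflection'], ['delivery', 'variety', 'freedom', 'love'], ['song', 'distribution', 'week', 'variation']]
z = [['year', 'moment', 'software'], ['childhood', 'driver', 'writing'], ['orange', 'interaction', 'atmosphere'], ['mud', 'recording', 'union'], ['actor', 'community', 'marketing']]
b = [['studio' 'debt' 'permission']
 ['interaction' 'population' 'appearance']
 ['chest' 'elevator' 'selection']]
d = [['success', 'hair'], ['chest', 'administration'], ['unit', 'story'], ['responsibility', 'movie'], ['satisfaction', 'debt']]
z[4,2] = 'marketing'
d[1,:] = ['chest', 'administration']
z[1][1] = 'driver'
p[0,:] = ['church', 'secretary', 'freedom', 'failure']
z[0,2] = 'software'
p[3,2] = 'freedom'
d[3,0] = 'responsibility'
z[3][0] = 'mud'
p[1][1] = 'secretary'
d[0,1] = 'hair'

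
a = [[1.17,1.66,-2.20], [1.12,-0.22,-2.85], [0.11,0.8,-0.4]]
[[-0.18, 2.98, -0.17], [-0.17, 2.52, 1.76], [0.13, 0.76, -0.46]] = a@[[-0.94, 0.34, 0.06], [0.13, 0.51, -0.85], [-0.32, -0.79, -0.53]]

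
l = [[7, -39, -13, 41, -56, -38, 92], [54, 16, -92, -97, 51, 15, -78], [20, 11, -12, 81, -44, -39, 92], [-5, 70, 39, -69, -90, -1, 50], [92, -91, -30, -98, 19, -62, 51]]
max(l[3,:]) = 70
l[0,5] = -38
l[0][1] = -39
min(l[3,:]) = -90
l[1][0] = 54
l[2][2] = -12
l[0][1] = -39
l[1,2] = -92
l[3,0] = -5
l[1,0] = 54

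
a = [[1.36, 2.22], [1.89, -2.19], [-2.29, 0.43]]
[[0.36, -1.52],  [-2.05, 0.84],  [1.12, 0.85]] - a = [[-1.0, -3.74], [-3.94, 3.03], [3.41, 0.42]]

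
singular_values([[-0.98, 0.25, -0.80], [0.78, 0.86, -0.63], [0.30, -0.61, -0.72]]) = [1.33, 1.3, 0.96]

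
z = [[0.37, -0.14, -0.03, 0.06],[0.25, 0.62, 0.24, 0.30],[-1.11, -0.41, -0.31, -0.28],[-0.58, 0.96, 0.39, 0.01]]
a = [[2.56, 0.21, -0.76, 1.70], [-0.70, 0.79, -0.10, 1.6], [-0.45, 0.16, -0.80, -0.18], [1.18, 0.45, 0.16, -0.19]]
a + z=[[2.93, 0.07, -0.79, 1.76], [-0.45, 1.41, 0.14, 1.9], [-1.56, -0.25, -1.11, -0.46], [0.6, 1.41, 0.55, -0.18]]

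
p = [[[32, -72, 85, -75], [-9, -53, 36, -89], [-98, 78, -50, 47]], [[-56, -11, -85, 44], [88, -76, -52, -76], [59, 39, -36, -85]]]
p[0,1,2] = 36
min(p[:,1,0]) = -9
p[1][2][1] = 39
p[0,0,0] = 32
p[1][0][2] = -85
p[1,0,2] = -85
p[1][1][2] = -52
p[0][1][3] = -89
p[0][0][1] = -72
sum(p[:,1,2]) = -16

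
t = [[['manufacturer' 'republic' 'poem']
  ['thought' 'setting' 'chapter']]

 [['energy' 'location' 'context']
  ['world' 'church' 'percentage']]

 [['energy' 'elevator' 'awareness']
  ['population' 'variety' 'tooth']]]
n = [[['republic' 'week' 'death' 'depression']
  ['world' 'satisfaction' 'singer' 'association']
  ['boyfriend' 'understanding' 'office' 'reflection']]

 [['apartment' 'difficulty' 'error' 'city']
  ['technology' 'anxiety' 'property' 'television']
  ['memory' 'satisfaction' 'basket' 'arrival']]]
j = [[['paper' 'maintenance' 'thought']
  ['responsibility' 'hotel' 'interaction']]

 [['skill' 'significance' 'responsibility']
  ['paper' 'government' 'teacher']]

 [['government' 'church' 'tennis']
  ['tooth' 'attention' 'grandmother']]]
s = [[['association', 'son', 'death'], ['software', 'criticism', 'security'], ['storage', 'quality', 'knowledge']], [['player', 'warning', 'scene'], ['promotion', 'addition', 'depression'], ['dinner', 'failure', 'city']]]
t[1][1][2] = 'percentage'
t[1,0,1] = 'location'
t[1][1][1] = 'church'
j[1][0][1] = 'significance'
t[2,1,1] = 'variety'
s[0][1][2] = 'security'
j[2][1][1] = 'attention'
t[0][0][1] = 'republic'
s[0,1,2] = 'security'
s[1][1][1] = 'addition'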